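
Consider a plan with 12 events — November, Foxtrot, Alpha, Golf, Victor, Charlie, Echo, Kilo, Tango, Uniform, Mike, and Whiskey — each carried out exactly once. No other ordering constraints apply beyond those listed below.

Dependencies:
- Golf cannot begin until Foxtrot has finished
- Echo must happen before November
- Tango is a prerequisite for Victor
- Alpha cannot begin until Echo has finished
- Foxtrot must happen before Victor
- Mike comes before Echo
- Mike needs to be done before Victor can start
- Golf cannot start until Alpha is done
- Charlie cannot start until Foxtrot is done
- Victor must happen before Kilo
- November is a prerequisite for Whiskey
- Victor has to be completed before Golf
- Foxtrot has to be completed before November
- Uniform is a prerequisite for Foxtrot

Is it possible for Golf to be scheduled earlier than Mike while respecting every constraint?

The constraints give a chain Mike → Victor → Golf, which forces Mike before Golf.
Hence Golf can never be scheduled before Mike.

No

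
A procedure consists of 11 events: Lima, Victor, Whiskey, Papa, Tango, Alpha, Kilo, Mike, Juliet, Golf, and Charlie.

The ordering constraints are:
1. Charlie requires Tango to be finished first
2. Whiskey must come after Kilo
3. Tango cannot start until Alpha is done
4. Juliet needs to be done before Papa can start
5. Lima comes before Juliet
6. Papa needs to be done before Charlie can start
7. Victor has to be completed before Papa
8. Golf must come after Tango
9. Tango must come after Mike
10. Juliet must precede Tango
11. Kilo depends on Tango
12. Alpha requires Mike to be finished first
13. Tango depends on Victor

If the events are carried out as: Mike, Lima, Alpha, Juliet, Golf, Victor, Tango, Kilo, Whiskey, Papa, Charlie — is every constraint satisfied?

Here Tango comes after Golf.
That contradicts the constraint that Tango must precede Golf.

No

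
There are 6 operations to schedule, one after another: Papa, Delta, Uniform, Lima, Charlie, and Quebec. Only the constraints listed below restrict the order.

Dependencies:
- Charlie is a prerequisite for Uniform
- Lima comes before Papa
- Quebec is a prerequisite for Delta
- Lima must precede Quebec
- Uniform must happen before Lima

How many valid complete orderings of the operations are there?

3

Only Charlie has no prerequisites, so it must go first.
Counting all ways to extend the partial order to a total order gives 3.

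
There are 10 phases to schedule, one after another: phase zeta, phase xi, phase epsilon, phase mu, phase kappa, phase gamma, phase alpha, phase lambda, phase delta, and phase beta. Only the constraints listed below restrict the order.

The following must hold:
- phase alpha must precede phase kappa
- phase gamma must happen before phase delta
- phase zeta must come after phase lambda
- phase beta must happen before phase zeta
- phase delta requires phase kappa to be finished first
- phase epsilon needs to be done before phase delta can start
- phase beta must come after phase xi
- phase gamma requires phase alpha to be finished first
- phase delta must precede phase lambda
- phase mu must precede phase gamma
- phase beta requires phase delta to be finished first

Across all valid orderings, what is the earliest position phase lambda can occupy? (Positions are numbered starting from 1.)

7

Working backwards through the constraints from phase lambda, its full set of required predecessors is phase epsilon, phase mu, phase kappa, phase gamma, phase alpha, phase delta — 6 of them.
With 6 mandatory predecessors, the earliest phase lambda can sit is position 6+1 = 7, and placing just those 6 first achieves it.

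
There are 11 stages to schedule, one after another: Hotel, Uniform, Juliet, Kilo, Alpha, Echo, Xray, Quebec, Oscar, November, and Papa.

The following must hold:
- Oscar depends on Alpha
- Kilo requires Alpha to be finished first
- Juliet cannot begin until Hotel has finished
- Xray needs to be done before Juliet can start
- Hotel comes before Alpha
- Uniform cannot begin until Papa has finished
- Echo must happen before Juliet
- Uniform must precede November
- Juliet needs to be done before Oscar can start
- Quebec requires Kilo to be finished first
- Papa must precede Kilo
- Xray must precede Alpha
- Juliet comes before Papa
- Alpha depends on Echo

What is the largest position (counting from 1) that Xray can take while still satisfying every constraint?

The stages that are forced after Xray, directly or by a chain of constraints, are Uniform, Juliet, Kilo, Alpha, Quebec, Oscar, November, Papa. That's 8 stages.
With 8 mandatory successors out of 11 stages total, the latest slot for Xray is 11−8 = 3, and it's reachable by doing all non-successors before Xray.

3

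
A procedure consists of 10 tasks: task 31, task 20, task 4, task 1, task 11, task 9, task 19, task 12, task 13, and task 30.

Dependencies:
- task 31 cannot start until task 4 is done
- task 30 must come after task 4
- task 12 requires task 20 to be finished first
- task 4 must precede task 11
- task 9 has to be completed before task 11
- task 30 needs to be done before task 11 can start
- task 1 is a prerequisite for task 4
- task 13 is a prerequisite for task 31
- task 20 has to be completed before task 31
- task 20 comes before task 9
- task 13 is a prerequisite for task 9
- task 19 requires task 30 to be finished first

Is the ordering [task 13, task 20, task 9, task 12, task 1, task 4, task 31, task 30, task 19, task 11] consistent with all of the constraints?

Yes

Every stated constraint is respected: task 9 sits at position 3, ahead of task 11 at position 10, and each of the other listed pairs likewise has the predecessor earlier in the sequence.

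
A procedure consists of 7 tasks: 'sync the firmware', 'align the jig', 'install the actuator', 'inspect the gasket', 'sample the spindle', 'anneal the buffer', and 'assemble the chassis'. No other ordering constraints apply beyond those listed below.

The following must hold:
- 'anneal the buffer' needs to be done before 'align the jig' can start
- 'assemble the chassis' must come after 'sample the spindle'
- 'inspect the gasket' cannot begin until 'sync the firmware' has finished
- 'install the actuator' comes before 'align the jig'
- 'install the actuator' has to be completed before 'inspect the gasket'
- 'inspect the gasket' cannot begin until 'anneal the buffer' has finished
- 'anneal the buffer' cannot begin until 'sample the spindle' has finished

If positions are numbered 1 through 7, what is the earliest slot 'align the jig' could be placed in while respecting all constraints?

The tasks that are forced before 'align the jig', directly or transitively, are 'install the actuator', 'sample the spindle', 'anneal the buffer'. That's 3 tasks.
With 3 mandatory predecessors, the earliest 'align the jig' can sit is position 3+1 = 4, and placing just those 3 first achieves it.

4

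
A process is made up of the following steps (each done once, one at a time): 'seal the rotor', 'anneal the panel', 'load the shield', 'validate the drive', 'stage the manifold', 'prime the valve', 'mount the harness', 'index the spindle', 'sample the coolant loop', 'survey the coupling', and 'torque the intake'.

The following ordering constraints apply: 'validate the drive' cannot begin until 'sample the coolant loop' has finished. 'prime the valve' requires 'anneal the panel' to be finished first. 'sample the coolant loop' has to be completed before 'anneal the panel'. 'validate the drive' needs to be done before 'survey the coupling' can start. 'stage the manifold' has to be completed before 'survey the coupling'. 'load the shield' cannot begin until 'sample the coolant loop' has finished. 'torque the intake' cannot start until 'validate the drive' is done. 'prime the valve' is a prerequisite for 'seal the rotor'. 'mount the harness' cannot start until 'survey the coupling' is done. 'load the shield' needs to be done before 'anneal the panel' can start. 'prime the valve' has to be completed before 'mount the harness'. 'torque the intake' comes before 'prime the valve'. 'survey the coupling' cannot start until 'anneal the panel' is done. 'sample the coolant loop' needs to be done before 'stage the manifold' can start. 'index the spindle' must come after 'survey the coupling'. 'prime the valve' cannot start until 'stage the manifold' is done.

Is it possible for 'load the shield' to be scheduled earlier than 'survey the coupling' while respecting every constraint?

'load the shield' is actually forced before 'survey the coupling' by the constraints, so certainly some valid ordering has 'load the shield' first.

Yes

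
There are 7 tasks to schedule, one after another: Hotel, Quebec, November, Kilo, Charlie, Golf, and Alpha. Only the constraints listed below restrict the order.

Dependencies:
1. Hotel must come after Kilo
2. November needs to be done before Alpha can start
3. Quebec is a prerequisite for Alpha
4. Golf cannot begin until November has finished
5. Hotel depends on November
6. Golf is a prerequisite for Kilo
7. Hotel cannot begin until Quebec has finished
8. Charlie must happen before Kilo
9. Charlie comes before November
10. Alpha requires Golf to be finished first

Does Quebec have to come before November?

No

No chain of constraints connects Quebec to November in either direction.
So Quebec can come before November or after — it is not forced.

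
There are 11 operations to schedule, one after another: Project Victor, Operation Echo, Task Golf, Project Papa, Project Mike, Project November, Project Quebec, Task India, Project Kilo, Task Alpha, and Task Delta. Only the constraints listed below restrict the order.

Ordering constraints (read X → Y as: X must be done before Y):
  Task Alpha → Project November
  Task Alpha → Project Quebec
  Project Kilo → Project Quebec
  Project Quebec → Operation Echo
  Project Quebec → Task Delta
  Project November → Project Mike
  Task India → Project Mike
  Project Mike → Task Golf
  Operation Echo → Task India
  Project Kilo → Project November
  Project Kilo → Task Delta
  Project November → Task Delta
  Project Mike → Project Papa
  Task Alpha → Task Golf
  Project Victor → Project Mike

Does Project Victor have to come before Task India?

No

No chain of constraints connects Project Victor to Task India in either direction.
A valid ordering placing Task India before Project Victor exists, so the answer is no.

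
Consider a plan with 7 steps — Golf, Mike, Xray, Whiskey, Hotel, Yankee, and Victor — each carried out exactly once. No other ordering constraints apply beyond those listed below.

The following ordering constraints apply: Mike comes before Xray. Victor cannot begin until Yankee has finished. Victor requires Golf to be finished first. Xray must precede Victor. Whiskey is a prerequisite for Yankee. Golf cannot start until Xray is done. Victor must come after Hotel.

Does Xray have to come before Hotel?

No

Xray and Hotel are not related by any chain of constraints.
So Xray can come before Hotel or after — it is not forced.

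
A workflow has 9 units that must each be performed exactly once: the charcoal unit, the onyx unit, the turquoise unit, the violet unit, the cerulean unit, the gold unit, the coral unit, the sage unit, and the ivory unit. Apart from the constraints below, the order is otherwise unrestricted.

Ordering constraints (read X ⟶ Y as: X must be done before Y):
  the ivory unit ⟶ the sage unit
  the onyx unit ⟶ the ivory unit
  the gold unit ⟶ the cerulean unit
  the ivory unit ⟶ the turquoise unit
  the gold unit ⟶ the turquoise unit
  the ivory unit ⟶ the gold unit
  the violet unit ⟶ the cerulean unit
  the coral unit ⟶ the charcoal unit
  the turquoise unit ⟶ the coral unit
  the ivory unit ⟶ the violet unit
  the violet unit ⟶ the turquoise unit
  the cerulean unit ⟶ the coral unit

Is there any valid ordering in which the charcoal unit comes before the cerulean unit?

The constraints give a chain the cerulean unit → the coral unit → the charcoal unit, which forces the cerulean unit before the charcoal unit.
So no valid ordering can have the charcoal unit before the cerulean unit.

No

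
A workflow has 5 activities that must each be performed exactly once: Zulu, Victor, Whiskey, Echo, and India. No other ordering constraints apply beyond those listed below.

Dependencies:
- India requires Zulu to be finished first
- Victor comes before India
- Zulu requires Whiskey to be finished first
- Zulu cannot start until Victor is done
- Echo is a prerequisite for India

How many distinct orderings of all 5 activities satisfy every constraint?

8

3 activities have no prerequisites (Victor, Whiskey, Echo), so any of them could come first.
Systematically extending each partial ordering one activity at a time and counting, there are 8 complete orderings.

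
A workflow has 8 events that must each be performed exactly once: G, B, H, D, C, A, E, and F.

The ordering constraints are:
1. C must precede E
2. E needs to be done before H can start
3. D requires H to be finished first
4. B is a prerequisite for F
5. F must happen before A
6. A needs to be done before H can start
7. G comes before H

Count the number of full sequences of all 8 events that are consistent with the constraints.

The events with no prerequisites are G, B, C; any of them can be placed first.
Counting all ways to extend the partial order to a total order gives 60.

60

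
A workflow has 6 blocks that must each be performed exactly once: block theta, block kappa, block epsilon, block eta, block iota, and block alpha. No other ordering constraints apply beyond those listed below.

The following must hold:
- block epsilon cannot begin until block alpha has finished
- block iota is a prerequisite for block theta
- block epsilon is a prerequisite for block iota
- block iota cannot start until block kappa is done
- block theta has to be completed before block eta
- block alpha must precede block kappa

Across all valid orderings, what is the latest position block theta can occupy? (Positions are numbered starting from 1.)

The only block forced after block theta (directly or by a chain) is block eta.
With 1 mandatory successor out of 6 blocks total, the latest slot for block theta is 6−1 = 5, and it's reachable by doing all non-successors before block theta.

5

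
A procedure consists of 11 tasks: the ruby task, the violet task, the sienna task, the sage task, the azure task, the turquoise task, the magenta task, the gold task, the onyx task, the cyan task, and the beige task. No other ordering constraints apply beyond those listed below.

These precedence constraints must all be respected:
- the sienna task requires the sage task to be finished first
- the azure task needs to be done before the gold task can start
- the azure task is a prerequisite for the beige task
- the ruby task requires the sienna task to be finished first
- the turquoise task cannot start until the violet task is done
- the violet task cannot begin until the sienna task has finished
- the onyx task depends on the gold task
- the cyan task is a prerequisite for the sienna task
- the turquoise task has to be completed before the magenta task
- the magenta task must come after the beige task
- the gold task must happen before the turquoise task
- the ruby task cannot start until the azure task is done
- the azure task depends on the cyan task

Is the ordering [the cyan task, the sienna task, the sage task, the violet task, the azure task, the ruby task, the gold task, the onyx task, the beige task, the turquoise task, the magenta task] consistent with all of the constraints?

The sequence places the sienna task ahead of the sage task.
That contradicts the constraint that the sage task must precede the sienna task.

No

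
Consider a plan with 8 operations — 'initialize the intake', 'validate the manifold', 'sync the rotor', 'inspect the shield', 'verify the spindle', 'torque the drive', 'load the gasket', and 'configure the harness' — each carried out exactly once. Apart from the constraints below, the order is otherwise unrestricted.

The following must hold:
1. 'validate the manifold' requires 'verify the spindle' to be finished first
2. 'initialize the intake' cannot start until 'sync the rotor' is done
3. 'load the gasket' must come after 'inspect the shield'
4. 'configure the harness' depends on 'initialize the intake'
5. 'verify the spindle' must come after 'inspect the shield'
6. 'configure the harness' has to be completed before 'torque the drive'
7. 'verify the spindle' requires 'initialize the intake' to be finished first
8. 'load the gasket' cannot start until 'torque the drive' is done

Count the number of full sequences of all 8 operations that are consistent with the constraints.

39

The operations with no prerequisites are 'sync the rotor', 'inspect the shield'; any of them can be placed first.
Counting all ways to extend the partial order to a total order gives 39.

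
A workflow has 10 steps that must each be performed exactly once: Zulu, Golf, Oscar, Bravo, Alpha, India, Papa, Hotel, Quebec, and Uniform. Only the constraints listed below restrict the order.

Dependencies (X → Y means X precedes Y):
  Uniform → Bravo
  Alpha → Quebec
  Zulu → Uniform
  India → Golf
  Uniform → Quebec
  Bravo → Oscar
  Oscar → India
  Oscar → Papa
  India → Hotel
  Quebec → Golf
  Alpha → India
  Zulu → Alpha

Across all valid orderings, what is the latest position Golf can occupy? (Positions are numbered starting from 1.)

10

No constraint forces any step after Golf, so it can be placed last, in position 10.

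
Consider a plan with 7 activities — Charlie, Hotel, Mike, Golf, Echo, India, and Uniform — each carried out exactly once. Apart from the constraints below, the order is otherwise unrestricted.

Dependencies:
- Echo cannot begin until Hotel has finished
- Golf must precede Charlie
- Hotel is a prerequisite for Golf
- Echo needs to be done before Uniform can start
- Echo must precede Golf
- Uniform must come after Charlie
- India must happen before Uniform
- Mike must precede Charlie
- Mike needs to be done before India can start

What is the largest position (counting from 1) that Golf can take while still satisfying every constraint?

5

The activities that are forced after Golf, directly or by a chain of constraints, are Charlie, Uniform. That's 2 activities.
With 2 mandatory successors out of 7 activities total, the latest slot for Golf is 7−2 = 5, and it's reachable by doing all non-successors before Golf.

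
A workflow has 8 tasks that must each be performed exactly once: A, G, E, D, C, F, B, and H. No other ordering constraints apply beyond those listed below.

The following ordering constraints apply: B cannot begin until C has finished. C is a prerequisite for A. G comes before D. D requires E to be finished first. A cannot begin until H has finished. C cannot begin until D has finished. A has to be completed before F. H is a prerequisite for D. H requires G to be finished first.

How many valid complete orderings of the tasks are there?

9

The tasks with no prerequisites are G, E; any of them can be placed first.
Systematically extending each partial ordering one task at a time and counting, there are 9 complete orderings.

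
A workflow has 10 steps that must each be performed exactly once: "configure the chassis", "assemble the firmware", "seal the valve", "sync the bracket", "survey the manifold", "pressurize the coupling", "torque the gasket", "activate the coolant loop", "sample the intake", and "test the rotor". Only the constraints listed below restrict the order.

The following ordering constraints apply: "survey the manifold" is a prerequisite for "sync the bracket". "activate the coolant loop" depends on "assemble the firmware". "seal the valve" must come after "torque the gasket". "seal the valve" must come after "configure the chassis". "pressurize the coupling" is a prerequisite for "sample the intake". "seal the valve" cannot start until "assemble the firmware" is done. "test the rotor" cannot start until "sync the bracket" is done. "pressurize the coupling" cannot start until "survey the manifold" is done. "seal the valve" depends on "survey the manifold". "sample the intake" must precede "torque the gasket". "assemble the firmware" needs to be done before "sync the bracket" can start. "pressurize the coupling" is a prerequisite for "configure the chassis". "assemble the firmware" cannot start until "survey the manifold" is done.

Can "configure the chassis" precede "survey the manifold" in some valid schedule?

There is a dependency chain "survey the manifold" → "pressurize the coupling" → "configure the chassis", so "configure the chassis" always comes after "survey the manifold".
So no valid ordering can have "configure the chassis" before "survey the manifold".

No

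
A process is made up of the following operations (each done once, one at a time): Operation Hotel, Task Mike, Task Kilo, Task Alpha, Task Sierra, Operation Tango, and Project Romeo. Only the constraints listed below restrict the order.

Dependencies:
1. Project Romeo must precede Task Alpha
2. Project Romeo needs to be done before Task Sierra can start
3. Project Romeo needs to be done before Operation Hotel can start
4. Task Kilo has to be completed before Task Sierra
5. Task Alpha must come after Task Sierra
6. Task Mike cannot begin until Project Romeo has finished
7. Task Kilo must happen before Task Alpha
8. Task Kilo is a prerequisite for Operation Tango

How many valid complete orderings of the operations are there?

162

The operations with no prerequisites are Task Kilo, Project Romeo; any of them can be placed first.
Enumerating by repeatedly choosing an available operation (one whose prerequisites are all placed) gives 162 distinct complete orderings.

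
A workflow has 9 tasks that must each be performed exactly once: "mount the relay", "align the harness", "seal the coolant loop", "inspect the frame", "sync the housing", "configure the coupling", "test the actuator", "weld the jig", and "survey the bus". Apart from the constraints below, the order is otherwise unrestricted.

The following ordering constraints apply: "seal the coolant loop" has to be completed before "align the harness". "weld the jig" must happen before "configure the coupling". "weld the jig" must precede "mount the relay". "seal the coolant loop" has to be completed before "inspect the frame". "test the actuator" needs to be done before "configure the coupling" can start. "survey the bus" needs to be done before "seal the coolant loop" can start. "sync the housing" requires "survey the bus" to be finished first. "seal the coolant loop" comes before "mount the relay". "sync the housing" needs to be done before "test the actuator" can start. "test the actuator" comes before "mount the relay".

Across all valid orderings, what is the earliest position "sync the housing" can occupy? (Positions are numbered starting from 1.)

2

The only task forced before "sync the housing" (directly or transitively) is "survey the bus".
So at minimum 1 task comes before "sync the housing", putting "sync the housing" no earlier than position 2. That position is achievable by scheduling exactly that predecessor first.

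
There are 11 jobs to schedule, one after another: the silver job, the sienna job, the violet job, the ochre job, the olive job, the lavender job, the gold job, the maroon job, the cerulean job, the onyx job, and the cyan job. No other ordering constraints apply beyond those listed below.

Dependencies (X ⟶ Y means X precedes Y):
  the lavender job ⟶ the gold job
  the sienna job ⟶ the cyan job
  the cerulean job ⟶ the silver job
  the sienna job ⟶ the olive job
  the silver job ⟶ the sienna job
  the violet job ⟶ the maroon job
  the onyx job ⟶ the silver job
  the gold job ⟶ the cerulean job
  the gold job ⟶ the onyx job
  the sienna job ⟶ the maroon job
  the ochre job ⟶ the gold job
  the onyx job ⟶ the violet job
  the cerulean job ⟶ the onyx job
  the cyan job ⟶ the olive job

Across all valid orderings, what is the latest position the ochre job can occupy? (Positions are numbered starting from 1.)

Every job that must follow the ochre job has to come after it. Tracing all chains starting from the ochre job, those jobs are: the silver job, the sienna job, the violet job, the olive job, the gold job, the maroon job, the cerulean job, the onyx job, the cyan job — 9 in total.
With 9 mandatory successors out of 11 jobs total, the latest slot for the ochre job is 11−9 = 2, and it's reachable by doing all non-successors before the ochre job.

2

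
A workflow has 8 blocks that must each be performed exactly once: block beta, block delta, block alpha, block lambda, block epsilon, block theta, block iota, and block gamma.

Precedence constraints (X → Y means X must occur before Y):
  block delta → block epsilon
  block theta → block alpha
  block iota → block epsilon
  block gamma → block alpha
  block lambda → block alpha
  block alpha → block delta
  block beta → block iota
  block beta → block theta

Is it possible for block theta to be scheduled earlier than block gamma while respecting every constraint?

Yes

Nothing in the constraints forces block gamma before block theta — there is no chain from block gamma to block theta.
That means at least one valid schedule has block theta before block gamma.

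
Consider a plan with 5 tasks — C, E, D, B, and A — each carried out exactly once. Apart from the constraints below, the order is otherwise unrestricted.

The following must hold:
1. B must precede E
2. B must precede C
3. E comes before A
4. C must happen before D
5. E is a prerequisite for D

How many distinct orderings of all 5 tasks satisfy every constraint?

5

Only B has no prerequisites, so it must go first.
Counting all ways to extend the partial order to a total order gives 5.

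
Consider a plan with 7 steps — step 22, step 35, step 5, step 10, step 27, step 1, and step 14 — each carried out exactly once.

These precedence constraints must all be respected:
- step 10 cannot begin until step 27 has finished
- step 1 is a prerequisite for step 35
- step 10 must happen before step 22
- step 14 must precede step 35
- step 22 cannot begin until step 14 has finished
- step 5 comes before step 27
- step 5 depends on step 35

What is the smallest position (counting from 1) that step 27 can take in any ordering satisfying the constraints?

5

The steps that are forced before step 27, directly or transitively, are step 35, step 5, step 1, step 14. That's 4 steps.
So at minimum 4 steps come before step 27, putting step 27 no earlier than position 5. That position is achievable by scheduling exactly those predecessors first.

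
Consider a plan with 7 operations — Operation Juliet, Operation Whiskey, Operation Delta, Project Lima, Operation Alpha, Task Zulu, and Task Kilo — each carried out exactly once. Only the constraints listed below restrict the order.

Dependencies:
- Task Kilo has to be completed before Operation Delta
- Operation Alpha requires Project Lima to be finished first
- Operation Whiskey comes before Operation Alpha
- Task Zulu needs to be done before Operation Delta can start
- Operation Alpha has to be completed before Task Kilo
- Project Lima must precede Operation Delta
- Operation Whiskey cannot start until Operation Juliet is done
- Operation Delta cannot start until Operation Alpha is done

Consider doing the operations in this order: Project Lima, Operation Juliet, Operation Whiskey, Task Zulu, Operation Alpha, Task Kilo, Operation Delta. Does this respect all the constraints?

Every stated constraint is respected: Project Lima sits at position 1, ahead of Operation Delta at position 7, and each of the other listed pairs likewise has the predecessor earlier in the sequence.

Yes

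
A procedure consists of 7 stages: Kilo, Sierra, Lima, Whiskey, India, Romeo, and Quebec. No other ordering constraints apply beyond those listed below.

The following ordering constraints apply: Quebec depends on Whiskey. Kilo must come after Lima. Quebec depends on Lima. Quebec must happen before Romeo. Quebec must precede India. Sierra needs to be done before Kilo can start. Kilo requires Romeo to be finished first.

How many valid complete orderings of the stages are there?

34

The stages with no prerequisites are Sierra, Lima, Whiskey; any of them can be placed first.
Counting all ways to extend the partial order to a total order gives 34.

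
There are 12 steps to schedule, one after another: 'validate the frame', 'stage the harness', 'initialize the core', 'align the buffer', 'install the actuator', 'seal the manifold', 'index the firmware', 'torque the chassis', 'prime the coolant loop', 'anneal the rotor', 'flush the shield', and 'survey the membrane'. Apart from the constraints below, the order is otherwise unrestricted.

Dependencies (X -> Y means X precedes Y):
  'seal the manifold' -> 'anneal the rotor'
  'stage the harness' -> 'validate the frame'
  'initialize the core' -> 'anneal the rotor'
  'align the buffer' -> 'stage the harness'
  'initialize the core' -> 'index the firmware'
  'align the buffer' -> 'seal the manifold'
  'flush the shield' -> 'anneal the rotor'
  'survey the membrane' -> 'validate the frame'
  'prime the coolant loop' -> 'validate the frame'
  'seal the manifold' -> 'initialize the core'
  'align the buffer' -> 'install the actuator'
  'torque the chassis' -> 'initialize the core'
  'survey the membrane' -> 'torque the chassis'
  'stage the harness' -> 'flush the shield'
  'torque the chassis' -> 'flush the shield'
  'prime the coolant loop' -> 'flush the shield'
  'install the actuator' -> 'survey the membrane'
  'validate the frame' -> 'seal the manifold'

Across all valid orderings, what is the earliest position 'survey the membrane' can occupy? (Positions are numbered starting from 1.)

The steps that are forced before 'survey the membrane', directly or transitively, are 'align the buffer', 'install the actuator'. That's 2 steps.
So at minimum 2 steps come before 'survey the membrane', putting 'survey the membrane' no earlier than position 3. That position is achievable by scheduling exactly those predecessors first.

3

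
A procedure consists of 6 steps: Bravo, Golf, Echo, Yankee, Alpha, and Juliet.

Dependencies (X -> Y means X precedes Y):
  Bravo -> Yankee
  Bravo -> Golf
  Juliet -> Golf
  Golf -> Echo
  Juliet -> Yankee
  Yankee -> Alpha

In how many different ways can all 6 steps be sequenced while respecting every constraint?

12

The steps with no prerequisites are Bravo, Juliet; any of them can be placed first.
Systematically extending each partial ordering one step at a time and counting, there are 12 complete orderings.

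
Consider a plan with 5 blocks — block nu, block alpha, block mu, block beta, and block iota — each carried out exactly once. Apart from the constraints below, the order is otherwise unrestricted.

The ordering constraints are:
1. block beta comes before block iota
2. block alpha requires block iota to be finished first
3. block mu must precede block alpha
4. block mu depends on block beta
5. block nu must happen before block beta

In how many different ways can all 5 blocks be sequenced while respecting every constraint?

Block nu is the only block with nothing required before it, so every ordering starts there.
Counting all ways to extend the partial order to a total order gives 2.

2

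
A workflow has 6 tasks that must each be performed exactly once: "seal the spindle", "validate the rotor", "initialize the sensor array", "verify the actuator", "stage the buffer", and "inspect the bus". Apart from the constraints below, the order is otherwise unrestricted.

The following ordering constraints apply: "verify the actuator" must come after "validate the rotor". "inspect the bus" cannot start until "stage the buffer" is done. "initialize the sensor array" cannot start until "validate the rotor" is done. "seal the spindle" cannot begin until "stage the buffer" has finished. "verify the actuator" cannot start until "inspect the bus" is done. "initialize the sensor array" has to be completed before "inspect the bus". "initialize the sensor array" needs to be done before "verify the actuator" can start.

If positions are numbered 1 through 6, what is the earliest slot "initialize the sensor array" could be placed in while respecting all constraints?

Working backwards through the constraints from "initialize the sensor array", its only required predecessor is "validate the rotor".
So at minimum 1 task comes before "initialize the sensor array", putting "initialize the sensor array" no earlier than position 2. That position is achievable by scheduling exactly that predecessor first.

2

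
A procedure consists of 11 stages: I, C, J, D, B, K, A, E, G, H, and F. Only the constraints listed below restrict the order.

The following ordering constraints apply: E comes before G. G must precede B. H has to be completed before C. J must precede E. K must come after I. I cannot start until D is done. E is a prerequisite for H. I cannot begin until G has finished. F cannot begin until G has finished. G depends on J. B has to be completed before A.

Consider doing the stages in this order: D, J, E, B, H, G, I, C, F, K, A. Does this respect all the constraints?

The sequence places B ahead of G.
Since G is required before B, the ordering is invalid.

No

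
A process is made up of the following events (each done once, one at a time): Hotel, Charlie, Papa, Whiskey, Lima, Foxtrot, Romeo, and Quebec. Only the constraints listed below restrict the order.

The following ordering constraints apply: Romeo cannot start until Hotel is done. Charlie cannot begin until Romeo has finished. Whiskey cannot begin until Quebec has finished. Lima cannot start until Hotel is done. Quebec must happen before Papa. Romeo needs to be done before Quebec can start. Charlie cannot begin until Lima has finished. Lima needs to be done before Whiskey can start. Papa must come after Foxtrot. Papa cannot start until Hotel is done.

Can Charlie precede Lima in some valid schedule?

No

Following Lima → Charlie, Lima must precede Charlie in every valid ordering.
Hence Charlie can never be scheduled before Lima.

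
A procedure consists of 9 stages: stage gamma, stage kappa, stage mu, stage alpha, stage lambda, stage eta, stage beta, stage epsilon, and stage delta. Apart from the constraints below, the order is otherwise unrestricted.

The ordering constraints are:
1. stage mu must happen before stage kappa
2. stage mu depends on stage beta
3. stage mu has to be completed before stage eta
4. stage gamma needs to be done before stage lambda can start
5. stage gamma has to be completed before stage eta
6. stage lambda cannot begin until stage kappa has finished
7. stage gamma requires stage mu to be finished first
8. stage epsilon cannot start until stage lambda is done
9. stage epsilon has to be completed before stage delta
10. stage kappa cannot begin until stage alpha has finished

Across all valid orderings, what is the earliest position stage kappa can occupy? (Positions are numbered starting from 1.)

4

Working backwards through the constraints from stage kappa, its full set of required predecessors is stage mu, stage alpha, stage beta — 3 of them.
So at minimum 3 stages come before stage kappa, putting stage kappa no earlier than position 4. That position is achievable by scheduling exactly those predecessors first.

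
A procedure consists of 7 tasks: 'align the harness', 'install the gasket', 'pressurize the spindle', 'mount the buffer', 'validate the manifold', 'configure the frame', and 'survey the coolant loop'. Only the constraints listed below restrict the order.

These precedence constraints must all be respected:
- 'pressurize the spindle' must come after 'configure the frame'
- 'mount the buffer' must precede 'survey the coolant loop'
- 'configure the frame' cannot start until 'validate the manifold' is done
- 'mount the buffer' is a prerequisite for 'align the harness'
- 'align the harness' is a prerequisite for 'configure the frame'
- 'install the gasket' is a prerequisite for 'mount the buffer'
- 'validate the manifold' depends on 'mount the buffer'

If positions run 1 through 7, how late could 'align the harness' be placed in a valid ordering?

Every task that must follow 'align the harness' has to come after it. Tracing all chains starting from 'align the harness', those tasks are: 'pressurize the spindle', 'configure the frame' — 2 in total.
With 2 mandatory successors out of 7 tasks total, the latest slot for 'align the harness' is 7−2 = 5, and it's reachable by doing all non-successors before 'align the harness'.

5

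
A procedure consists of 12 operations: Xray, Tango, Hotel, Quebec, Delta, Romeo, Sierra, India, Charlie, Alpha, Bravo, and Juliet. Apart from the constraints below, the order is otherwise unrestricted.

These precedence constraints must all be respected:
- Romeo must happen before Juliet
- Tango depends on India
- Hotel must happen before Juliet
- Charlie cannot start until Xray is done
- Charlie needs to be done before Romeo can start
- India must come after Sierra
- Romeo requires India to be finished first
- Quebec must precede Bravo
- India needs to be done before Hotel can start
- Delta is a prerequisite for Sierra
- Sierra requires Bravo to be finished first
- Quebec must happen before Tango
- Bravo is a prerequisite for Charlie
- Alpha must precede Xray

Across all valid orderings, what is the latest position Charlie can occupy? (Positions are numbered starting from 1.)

The operations that are forced after Charlie, directly or by a chain of constraints, are Romeo, Juliet. That's 2 operations.
So at least 2 operations follow Charlie, putting Charlie no later than position 10. That position is achievable by scheduling everything else first.

10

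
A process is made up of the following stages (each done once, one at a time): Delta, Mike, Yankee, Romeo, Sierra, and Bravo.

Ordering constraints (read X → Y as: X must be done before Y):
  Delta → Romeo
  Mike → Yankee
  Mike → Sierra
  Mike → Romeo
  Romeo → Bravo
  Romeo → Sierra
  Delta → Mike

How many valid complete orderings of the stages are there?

8

Delta is the only stage with nothing required before it, so every ordering starts there.
Enumerating by repeatedly choosing an available stage (one whose prerequisites are all placed) gives 8 distinct complete orderings.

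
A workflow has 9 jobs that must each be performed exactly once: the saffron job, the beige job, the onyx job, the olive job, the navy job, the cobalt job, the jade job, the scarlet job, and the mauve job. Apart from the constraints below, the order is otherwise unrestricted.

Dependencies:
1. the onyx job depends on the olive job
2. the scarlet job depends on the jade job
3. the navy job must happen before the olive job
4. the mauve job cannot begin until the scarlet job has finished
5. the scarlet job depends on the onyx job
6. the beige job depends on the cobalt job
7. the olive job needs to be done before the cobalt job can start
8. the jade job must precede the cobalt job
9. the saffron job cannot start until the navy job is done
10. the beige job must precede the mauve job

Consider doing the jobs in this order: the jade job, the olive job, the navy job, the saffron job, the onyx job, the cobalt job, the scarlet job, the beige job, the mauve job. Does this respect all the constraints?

No

In the proposed order, the olive job appears before the navy job.
But one of the constraints requires the navy job before the olive job, so this ordering violates it.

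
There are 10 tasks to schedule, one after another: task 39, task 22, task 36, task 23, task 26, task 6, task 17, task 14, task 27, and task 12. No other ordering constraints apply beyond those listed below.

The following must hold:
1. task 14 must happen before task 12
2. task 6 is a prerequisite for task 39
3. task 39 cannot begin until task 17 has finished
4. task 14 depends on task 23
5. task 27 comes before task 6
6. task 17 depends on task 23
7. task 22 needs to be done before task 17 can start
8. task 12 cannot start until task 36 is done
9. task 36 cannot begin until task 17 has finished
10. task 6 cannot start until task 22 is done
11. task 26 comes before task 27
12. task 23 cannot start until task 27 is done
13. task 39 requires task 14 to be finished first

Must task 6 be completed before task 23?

No

Task 6 and task 23 are not related by any chain of constraints.
There exist valid orderings with task 23 before task 6, so task 6 is not required to come first.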